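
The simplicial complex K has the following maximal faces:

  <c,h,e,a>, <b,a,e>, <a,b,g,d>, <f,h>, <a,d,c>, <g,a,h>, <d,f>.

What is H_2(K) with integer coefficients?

H_2 = 0.

We work with the vertex ordering a < b < c < d < e < f < g < h. The simplices of K, each written with vertices in increasing order, are:

  0-simplices (8): a, b, c, d, e, f, g, h
  1-simplices (17): ab, ac, ad, ae, ag, ah, bd, be, bg, cd, ce, ch, df, dg, eh, fh, gh
  2-simplices (11): abd, abe, abg, acd, ace, ach, adg, aeh, agh, bdg, ceh
  3-simplices (2): abdg, aceh

so the chain groups are C_0 ≅ Z^8, C_1 ≅ Z^17, C_2 ≅ Z^11, C_3 ≅ Z^2.

Boundary ∂_1: C_1 → C_0 sends each edge [p,q] (with p < q) to q − p. For instance
  ∂eh = h − e.
The resulting 8×17 matrix has rank 7, and its Smith normal form has invariant factors (1,1,1,1,1,1,1).

∂_2: C_2 → C_1 acts by ∂[p,q,r] = [q,r] − [p,r] + [p,q]. For instance
  ∂abd = bd − ad + ab,
  ∂agh = gh − ah + ag.
The 17×11 boundary matrix has rank 9 and Smith normal form diag(1,1,1,1,1,1,1,1,1).

Boundary ∂_3: C_3 → C_2 sends each 3-simplex σ to the alternating sum Σ_i (−1)^i (σ with its i-th vertex removed). For instance
  ∂abdg = bdg − adg + abg − abd,
  ∂aceh = ceh − aeh + ach − ace.
The 11×2 boundary matrix has rank 2 and Smith normal form diag(1,1).

Now H_k = ker ∂_k / im ∂_{k+1}, so:

  H_2: rank ker ∂_2 − rank ∂_3 = (11 − 9) − 2 = 0, and the invariant factors of ∂_3 are all 1, so H_2 = 0.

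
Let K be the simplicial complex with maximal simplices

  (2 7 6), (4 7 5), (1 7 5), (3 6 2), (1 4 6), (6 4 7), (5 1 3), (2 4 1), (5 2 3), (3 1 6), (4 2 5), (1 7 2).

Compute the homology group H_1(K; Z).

H_1 = Z/2.

Order the vertices as 1 < 2 < 3 < 4 < 5 < 6 < 7. Listing each simplex with vertices in this order, K has dimension 2 with simplices:

  0-simplices (7): [1], [2], [3], [4], [5], [6], [7]
  1-simplices (18): [1,2], [1,3], [1,4], [1,5], [1,6], [1,7], [2,3], [2,4], [2,5], [2,6], [2,7], [3,5], [3,6], [4,5], [4,6], [4,7], [5,7], [6,7]
  2-simplices (12): [1,2,4], [1,2,7], [1,3,5], [1,3,6], [1,4,6], [1,5,7], [2,3,5], [2,3,6], [2,4,5], [2,6,7], [4,5,7], [4,6,7]

Hence C_0 ≅ Z^7, C_1 ≅ Z^18, C_2 ≅ Z^12.

∂_1: C_1 → C_0 is given by ∂[p,q] = [q] − [p].
The resulting 7×18 matrix has rank 6, and its Smith normal form has invariant factors (1,1,1,1,1,1).

∂_2: C_2 → C_1 sends each 2-simplex [p,q,r] to [q,r] − [p,r] + [p,q]. For instance
  ∂[1,2,7] = [2,7] − [1,7] + [1,2],
  ∂[4,6,7] = [6,7] − [4,7] + [4,6].
This gives a 18×12 integer matrix of rank 12; reducing to Smith normal form yields diagonal entries (1,1,1,1,1,1,1,1,1,1,1,2).

Reading off H_k = ker ∂_k / im ∂_{k+1}:

  H_1: rank ker ∂_1 − rank ∂_2 = (18 − 6) − 12 = 0, and ∂_2 has invariant factor 2 > 1, so H_1 ≅ Z/2.

(K is a triangulation of the real projective plane RP^2.)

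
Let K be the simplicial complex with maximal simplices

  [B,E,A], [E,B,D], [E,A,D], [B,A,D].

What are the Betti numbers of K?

b_0 = 1, b_1 = 0, b_2 = 1.

We work with the vertex ordering A < B < D < E. The simplices of K, each written with vertices in increasing order, are:

  0-simplices (4): A, B, D, E
  1-simplices (6): AB, AD, AE, BD, BE, DE
  2-simplices (4): ABD, ABE, ADE, BDE

giving chain groups C_0 ≅ Z^4, C_1 ≅ Z^6, C_2 ≅ Z^4.

Boundary ∂_1: C_1 → C_0 is given by ∂[p,q] = [q] − [p]. For instance
  ∂AE = E − A.
The 4×6 boundary matrix has rank 3 and Smith normal form diag(1,1,1).

∂_2: C_2 → C_1 sends each 2-simplex [p,q,r] to [q,r] − [p,r] + [p,q]. For instance
  ∂ADE = DE − AE + AD,
  ∂ABE = BE − AE + AB.
This gives a 6×4 integer matrix of rank 3; reducing to Smith normal form yields diagonal entries (1,1,1).

Reading off H_k = ker ∂_k / im ∂_{k+1}:

  H_0: rank C_0 − rank ∂_1 = 4 − 3 = 1, and the invariant factors of ∂_1 are all 1, so H_0 ≅ Z.
  H_1: rank ker ∂_1 − rank ∂_2 = (6 − 3) − 3 = 0, and the invariant factors of ∂_2 are all 1, so H_1 ≅ 0.
  H_2: rank ker ∂_2 − rank ∂_3 = (4 − 3) − 0 = 1, and there is no ∂_3, so H_2 ≅ Z.

Hence the Betti numbers are b_0 = 1, b_1 = 0, b_2 = 1.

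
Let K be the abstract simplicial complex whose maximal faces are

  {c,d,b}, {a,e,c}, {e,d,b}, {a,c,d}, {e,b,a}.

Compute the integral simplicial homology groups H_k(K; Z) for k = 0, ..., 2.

H_0 = Z,  H_1 = Z,  H_2 = 0.

Take the total order a < b < c < d < e on the vertex set. Then K (dimension 2) consists of the simplices:

  0-simplices (5): a, b, c, d, e
  1-simplices (10): ab, ac, ad, ae, bc, bd, be, cd, ce, de
  2-simplices (5): abe, acd, ace, bcd, bde

Hence C_0 ≅ Z^5, C_1 ≅ Z^10, C_2 ≅ Z^5.

∂_1: C_1 → C_0 sends each edge [p,q] (with p < q) to q − p.
The 5×10 boundary matrix has rank 4 and Smith normal form diag(1,1,1,1).

The boundary map ∂_2: C_2 → C_1 sends each 2-simplex [p,q,r] to [q,r] − [p,r] + [p,q]. For instance
  ∂bcd = cd − bd + bc,
  ∂acd = cd − ad + ac.
The 10×5 boundary matrix has rank 5 and Smith normal form diag(1,1,1,1,1).

Now H_k = ker ∂_k / im ∂_{k+1}, so:

  H_0: rank C_0 − rank ∂_1 = 5 − 4 = 1, and the invariant factors of ∂_1 are all 1, so H_0 ≅ Z.
  H_1: rank ker ∂_1 − rank ∂_2 = (10 − 4) − 5 = 1, and the invariant factors of ∂_2 are all 1, so H_1 ≅ Z.
  H_2: rank ker ∂_2 − rank ∂_3 = (5 − 5) − 0 = 0, and there is no ∂_3, so H_2 ≅ 0.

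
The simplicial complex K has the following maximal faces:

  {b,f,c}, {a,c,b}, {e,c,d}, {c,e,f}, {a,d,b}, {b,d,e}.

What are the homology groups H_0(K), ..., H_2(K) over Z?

We work with the vertex ordering a < b < c < d < e < f. The simplices of K, each written with vertices in increasing order, are:

  0-simplices (6): a, b, c, d, e, f
  1-simplices (12): ab, ac, ad, bc, bd, be, bf, cd, ce, cf, de, ef
  2-simplices (6): abc, abd, bcf, bde, cde, cef

giving chain groups C_0 ≅ Z^6, C_1 ≅ Z^12, C_2 ≅ Z^6.

∂_1: C_1 → C_0 maps an edge to its endpoints' difference, ∂[p,q] = q − p. For instance
  ∂cf = f − c.
As a 6×12 matrix over Z this has rank 5, with invariant factors (1,1,1,1,1).

Boundary ∂_2: C_2 → C_1 sends each 2-simplex [p,q,r] to [q,r] − [p,r] + [p,q]. For instance
  ∂cde = de − ce + cd,
  ∂bde = de − be + bd.
This gives a 12×6 integer matrix of rank 6; reducing to Smith normal form yields diagonal entries (1,1,1,1,1,1).

Now H_k = ker ∂_k / im ∂_{k+1}, so:

  H_0: rank C_0 − rank ∂_1 = 6 − 5 = 1, and the invariant factors of ∂_1 are all 1, so H_0 = Z.
  H_1: rank ker ∂_1 − rank ∂_2 = (12 − 5) − 6 = 1, and the invariant factors of ∂_2 are all 1, so H_1 = Z.
  H_2: rank ker ∂_2 − rank ∂_3 = (6 − 6) − 0 = 0, and there is no ∂_3, so H_2 = 0.

(K is a triangulation of the cylinder S^1 x I.)

H_0 = Z,  H_1 = Z,  H_2 = 0.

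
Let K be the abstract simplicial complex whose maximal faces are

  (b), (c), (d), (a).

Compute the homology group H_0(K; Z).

Fix the vertex order a < b < c < d and write every simplex with vertices in increasing order. Then dim K = 0 and the simplices of K are:

  0-simplices (4): a, b, c, d

Hence C_0 ≅ Z^4.

Reading off H_k = ker ∂_k / im ∂_{k+1}:

  H_0: rank C_0 − rank ∂_1 = 4 − 0 = 4, and there is no ∂_1, so H_0 ≅ Z^4.

H_0 ≅ Z^4.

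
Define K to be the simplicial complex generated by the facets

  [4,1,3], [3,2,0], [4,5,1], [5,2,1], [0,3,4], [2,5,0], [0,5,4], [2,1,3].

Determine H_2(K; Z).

H_2 = Z.

We work with the vertex ordering 0 < 1 < 2 < 3 < 4 < 5. The simplices of K, each written with vertices in increasing order, are:

  0-simplices (6): [0], [1], [2], [3], [4], [5]
  1-simplices (12): [0,2], [0,3], [0,4], [0,5], [1,2], [1,3], [1,4], [1,5], [2,3], [2,5], [3,4], [4,5]
  2-simplices (8): [0,2,3], [0,2,5], [0,3,4], [0,4,5], [1,2,3], [1,2,5], [1,3,4], [1,4,5]

giving chain groups C_0 ≅ Z^6, C_1 ≅ Z^12, C_2 ≅ Z^8.

The boundary map ∂_1: C_1 → C_0 maps an edge to its endpoints' difference, ∂[p,q] = q − p. For instance
  ∂[1,4] = [4] − [1].
This gives a 6×12 integer matrix of rank 5; reducing to Smith normal form yields diagonal entries (1,1,1,1,1).

∂_2: C_2 → C_1 sends each 2-simplex [p,q,r] to [q,r] − [p,r] + [p,q]. For instance
  ∂[0,4,5] = [4,5] − [0,5] + [0,4],
  ∂[0,2,5] = [2,5] − [0,5] + [0,2].
The 12×8 boundary matrix has rank 7 and Smith normal form diag(1,1,1,1,1,1,1).

Now H_k = ker ∂_k / im ∂_{k+1}, so:

  H_2: rank ker ∂_2 − rank ∂_3 = (8 − 7) − 0 = 1, and there is no ∂_3, so H_2 ≅ Z.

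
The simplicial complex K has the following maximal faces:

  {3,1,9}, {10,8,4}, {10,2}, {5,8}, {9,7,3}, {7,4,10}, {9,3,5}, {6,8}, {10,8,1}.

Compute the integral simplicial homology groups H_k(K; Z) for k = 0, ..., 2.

H_0 ≅ Z,  H_1 ≅ Z^2,  H_2 = 0.

We work with the vertex ordering 1 < 2 < 3 < 4 < 5 < 6 < 7 < 8 < 9 < 10. The simplices of K, each written with vertices in increasing order, are:

  0-simplices (10): [1], [2], [3], [4], [5], [6], [7], [8], [9], [10]
  1-simplices (17): [1,3], [1,8], [1,9], [1,10], [2,10], [3,5], [3,7], [3,9], [4,7], [4,8], [4,10], [5,8], [5,9], [6,8], [7,9], [7,10], [8,10]
  2-simplices (6): [1,3,9], [1,8,10], [3,5,9], [3,7,9], [4,7,10], [4,8,10]

giving chain groups C_0 ≅ Z^10, C_1 ≅ Z^17, C_2 ≅ Z^6.

∂_1: C_1 → C_0 sends each edge [p,q] (with p < q) to q − p. For instance
  ∂[1,10] = [10] − [1].
As a 10×17 matrix over Z this has rank 9, with invariant factors (1,1,1,1,1,1,1,1,1).

The boundary map ∂_2: C_2 → C_1 sends each 2-simplex [p,q,r] to [q,r] − [p,r] + [p,q]. For instance
  ∂[3,7,9] = [7,9] − [3,9] + [3,7],
  ∂[1,3,9] = [3,9] − [1,9] + [1,3].
As a 17×6 matrix over Z this has rank 6, with invariant factors (1,1,1,1,1,1).

Computing H_k = (kernel of ∂_k) / (image of ∂_{k+1}):

  H_0: rank C_0 − rank ∂_1 = 10 − 9 = 1, and the invariant factors of ∂_1 are all 1, so H_0 ≅ Z.
  H_1: rank ker ∂_1 − rank ∂_2 = (17 − 9) − 6 = 2, and the invariant factors of ∂_2 are all 1, so H_1 ≅ Z^2.
  H_2: rank ker ∂_2 − rank ∂_3 = (6 − 6) − 0 = 0, and there is no ∂_3, so H_2 ≅ 0.

As a check, the Euler characteristic is 10 − 17 + 6 = -1, which agrees with 1 − 2 + 0 = -1.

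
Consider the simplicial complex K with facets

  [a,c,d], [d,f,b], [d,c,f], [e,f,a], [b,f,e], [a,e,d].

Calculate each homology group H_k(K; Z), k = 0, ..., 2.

H_0 ≅ Z,  H_1 ≅ Z,  H_2 = 0.

K has 6 vertices, 12 edges, 6 triangles.
rank ∂_0 = 0, rank ∂_1 = 5 ⇒ b_0 = 6 − 0 − 5 = 1; all invariant factors of ∂_1 are 1 so no torsion. So H_0 ≅ Z.
rank ∂_1 = 5, rank ∂_2 = 6 ⇒ b_1 = 12 − 5 − 6 = 1; all invariant factors of ∂_2 are 1 so no torsion. So H_1 ≅ Z.
rank ∂_2 = 6, rank ∂_3 = 0 ⇒ b_2 = 6 − 6 − 0 = 0. So H_2 ≅ 0.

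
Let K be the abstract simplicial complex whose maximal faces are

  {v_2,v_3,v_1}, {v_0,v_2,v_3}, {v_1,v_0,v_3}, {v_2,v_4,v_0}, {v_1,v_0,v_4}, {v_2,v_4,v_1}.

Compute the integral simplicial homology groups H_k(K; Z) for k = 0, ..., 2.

H_0 = Z,  H_1 = 0,  H_2 = Z.

Fix the vertex order v_0 < v_1 < v_2 < v_3 < v_4 and write every simplex with vertices in increasing order. Then dim K = 2 and the simplices of K are:

  0-simplices (5): [v_0], [v_1], [v_2], [v_3], [v_4]
  1-simplices (9): [v_0,v_1], [v_0,v_2], [v_0,v_3], [v_0,v_4], [v_1,v_2], [v_1,v_3], [v_1,v_4], [v_2,v_3], [v_2,v_4]
  2-simplices (6): [v_0,v_1,v_3], [v_0,v_1,v_4], [v_0,v_2,v_3], [v_0,v_2,v_4], [v_1,v_2,v_3], [v_1,v_2,v_4]

giving chain groups C_0 ≅ Z^5, C_1 ≅ Z^9, C_2 ≅ Z^6.

Boundary ∂_1: C_1 → C_0 is given by ∂[p,q] = [q] − [p]. For instance
  ∂[v_1,v_3] = [v_3] − [v_1].
The resulting 5×9 matrix has rank 4, and its Smith normal form has invariant factors (1,1,1,1).

∂_2: C_2 → C_1 maps a triangle to the signed sum of its edges. For instance
  ∂[v_0,v_2,v_3] = [v_2,v_3] − [v_0,v_3] + [v_0,v_2],
  ∂[v_0,v_2,v_4] = [v_2,v_4] − [v_0,v_4] + [v_0,v_2].
This gives a 9×6 integer matrix of rank 5; reducing to Smith normal form yields diagonal entries (1,1,1,1,1).

Reading off H_k = ker ∂_k / im ∂_{k+1}:

  H_0: rank C_0 − rank ∂_1 = 5 − 4 = 1, and the invariant factors of ∂_1 are all 1, so H_0 ≅ Z.
  H_1: rank ker ∂_1 − rank ∂_2 = (9 − 4) − 5 = 0, and the invariant factors of ∂_2 are all 1, so H_1 ≅ 0.
  H_2: rank ker ∂_2 − rank ∂_3 = (6 − 5) − 0 = 1, and there is no ∂_3, so H_2 ≅ Z.

As a check, the Euler characteristic is 5 − 9 + 6 = 2, which agrees with 1 − 0 + 1 = 2.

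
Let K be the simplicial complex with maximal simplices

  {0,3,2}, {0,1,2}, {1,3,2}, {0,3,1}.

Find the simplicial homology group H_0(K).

Fix the vertex order 0 < 1 < 2 < 3 and write every simplex with vertices in increasing order. Then dim K = 2 and the simplices of K are:

  0-simplices (4): [0], [1], [2], [3]
  1-simplices (6): [0,1], [0,2], [0,3], [1,2], [1,3], [2,3]
  2-simplices (4): [0,1,2], [0,1,3], [0,2,3], [1,2,3]

so the chain groups are C_0 ≅ Z^4, C_1 ≅ Z^6, C_2 ≅ Z^4.

The boundary map ∂_1: C_1 → C_0 is given by ∂[p,q] = [q] − [p].
As a 4×6 matrix over Z this has rank 3, with invariant factors (1,1,1).

∂_2: C_2 → C_1 acts by ∂[p,q,r] = [q,r] − [p,r] + [p,q]. For instance
  ∂[0,2,3] = [2,3] − [0,3] + [0,2],
  ∂[0,1,2] = [1,2] − [0,2] + [0,1].
This gives a 6×4 integer matrix of rank 3; reducing to Smith normal form yields diagonal entries (1,1,1).

Now H_k = ker ∂_k / im ∂_{k+1}, so:

  H_0: rank C_0 − rank ∂_1 = 4 − 3 = 1, and the invariant factors of ∂_1 are all 1, so H_0 = Z.

H_0 ≅ Z.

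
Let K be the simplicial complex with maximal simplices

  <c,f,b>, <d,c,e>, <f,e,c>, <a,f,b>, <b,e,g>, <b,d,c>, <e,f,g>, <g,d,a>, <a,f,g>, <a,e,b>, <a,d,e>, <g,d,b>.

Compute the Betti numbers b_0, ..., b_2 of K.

K has 7 vertices, 18 edges, 12 triangles.
rank ∂_0 = 0, rank ∂_1 = 6 ⇒ b_0 = 7 − 0 − 6 = 1; all invariant factors of ∂_1 are 1 so no torsion. So H_0 = Z.
rank ∂_1 = 6, rank ∂_2 = 12 ⇒ b_1 = 18 − 6 − 12 = 0; ∂_2 has invariant factor(s) [2] giving torsion. So H_1 = Z/2.
rank ∂_2 = 12, rank ∂_3 = 0 ⇒ b_2 = 12 − 12 − 0 = 0. So H_2 = 0.

b_0 = 1, b_1 = 0, b_2 = 0.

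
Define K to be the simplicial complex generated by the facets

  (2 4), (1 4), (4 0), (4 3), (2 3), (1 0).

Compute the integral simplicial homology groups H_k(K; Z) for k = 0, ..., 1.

H_0 = Z,  H_1 = Z^2.

We work with the vertex ordering 0 < 1 < 2 < 3 < 4. The simplices of K, each written with vertices in increasing order, are:

  0-simplices (5): [0], [1], [2], [3], [4]
  1-simplices (6): [0,1], [0,4], [1,4], [2,3], [2,4], [3,4]

Hence C_0 ≅ Z^5, C_1 ≅ Z^6.

The boundary map ∂_1: C_1 → C_0 is given by ∂[p,q] = [q] − [p].
As a 5×6 matrix over Z this has rank 4, with invariant factors (1,1,1,1).

From H_k ≅ ker(∂_k) / im(∂_{k+1}) we obtain:

  H_0: rank C_0 − rank ∂_1 = 5 − 4 = 1, and the invariant factors of ∂_1 are all 1, so H_0 ≅ Z.
  H_1: rank ker ∂_1 − rank ∂_2 = (6 − 4) − 0 = 2, and there is no ∂_2, so H_1 ≅ Z^2.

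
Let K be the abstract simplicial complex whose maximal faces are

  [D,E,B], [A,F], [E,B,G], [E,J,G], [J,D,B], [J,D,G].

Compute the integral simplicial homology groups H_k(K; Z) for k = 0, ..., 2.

Fix the vertex order A < B < D < E < F < G < J and write every simplex with vertices in increasing order. Then dim K = 2 and the simplices of K are:

  0-simplices (7): A, B, D, E, F, G, J
  1-simplices (11): AF, BD, BE, BG, BJ, DE, DG, DJ, EG, EJ, GJ
  2-simplices (5): BDE, BDJ, BEG, DGJ, EGJ

so the chain groups are C_0 ≅ Z^7, C_1 ≅ Z^11, C_2 ≅ Z^5.

The boundary map ∂_1: C_1 → C_0 is given by ∂[p,q] = [q] − [p]. For instance
  ∂GJ = J − G.
The 7×11 boundary matrix has rank 5 and Smith normal form diag(1,1,1,1,1).

∂_2: C_2 → C_1 maps a triangle to the signed sum of its edges. For instance
  ∂DGJ = GJ − DJ + DG,
  ∂BDJ = DJ − BJ + BD.
As a 11×5 matrix over Z this has rank 5, with invariant factors (1,1,1,1,1).

Reading off H_k = ker ∂_k / im ∂_{k+1}:

  H_0: rank C_0 − rank ∂_1 = 7 − 5 = 2, and the invariant factors of ∂_1 are all 1, so H_0 ≅ Z^2.
  H_1: rank ker ∂_1 − rank ∂_2 = (11 − 5) − 5 = 1, and the invariant factors of ∂_2 are all 1, so H_1 ≅ Z.
  H_2: rank ker ∂_2 − rank ∂_3 = (5 − 5) − 0 = 0, and there is no ∂_3, so H_2 ≅ 0.

H_0 = Z^2,  H_1 = Z,  H_2 = 0.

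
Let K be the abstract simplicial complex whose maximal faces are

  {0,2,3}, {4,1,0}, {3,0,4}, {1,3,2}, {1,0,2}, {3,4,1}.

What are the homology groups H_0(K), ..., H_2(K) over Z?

H_0 ≅ Z,  H_1 = 0,  H_2 ≅ Z.

We work with the vertex ordering 0 < 1 < 2 < 3 < 4. The simplices of K, each written with vertices in increasing order, are:

  0-simplices (5): [0], [1], [2], [3], [4]
  1-simplices (9): [0,1], [0,2], [0,3], [0,4], [1,2], [1,3], [1,4], [2,3], [3,4]
  2-simplices (6): [0,1,2], [0,1,4], [0,2,3], [0,3,4], [1,2,3], [1,3,4]

so the chain groups are C_0 ≅ Z^5, C_1 ≅ Z^9, C_2 ≅ Z^6.

∂_1: C_1 → C_0 is given by ∂[p,q] = [q] − [p]. For instance
  ∂[1,4] = [4] − [1].
The resulting 5×9 matrix has rank 4, and its Smith normal form has invariant factors (1,1,1,1).

Boundary ∂_2: C_2 → C_1 acts by ∂[p,q,r] = [q,r] − [p,r] + [p,q]. For instance
  ∂[0,2,3] = [2,3] − [0,3] + [0,2],
  ∂[0,3,4] = [3,4] − [0,4] + [0,3].
The 9×6 boundary matrix has rank 5 and Smith normal form diag(1,1,1,1,1).

Reading off H_k = ker ∂_k / im ∂_{k+1}:

  H_0: rank C_0 − rank ∂_1 = 5 − 4 = 1, and the invariant factors of ∂_1 are all 1, so H_0 ≅ Z.
  H_1: rank ker ∂_1 − rank ∂_2 = (9 − 4) − 5 = 0, and the invariant factors of ∂_2 are all 1, so H_1 ≅ 0.
  H_2: rank ker ∂_2 − rank ∂_3 = (6 − 5) − 0 = 1, and there is no ∂_3, so H_2 ≅ Z.

As a check, the Euler characteristic is 5 − 9 + 6 = 2, which agrees with 1 − 0 + 1 = 2.
(K is a triangulation of the 2-sphere S^2.)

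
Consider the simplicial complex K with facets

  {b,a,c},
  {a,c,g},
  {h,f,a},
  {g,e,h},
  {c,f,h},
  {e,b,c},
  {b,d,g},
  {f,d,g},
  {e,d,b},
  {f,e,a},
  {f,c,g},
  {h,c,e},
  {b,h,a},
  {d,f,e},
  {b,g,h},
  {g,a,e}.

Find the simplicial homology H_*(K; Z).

Take the total order a < b < c < d < e < f < g < h on the vertex set. Then K (dimension 2) consists of the simplices:

  0-simplices (8): a, b, c, d, e, f, g, h
  1-simplices (24): ab, ac, ae, af, ag, ah, bc, bd, be, bg, bh, ce, cf, cg, ch, de, df, dg, ef, eg, eh, fg, fh, gh
  2-simplices (16): abc, abh, acg, aef, aeg, afh, bce, bde, bdg, bgh, ceh, cfg, cfh, def, dfg, egh

giving chain groups C_0 ≅ Z^8, C_1 ≅ Z^24, C_2 ≅ Z^16.

Boundary ∂_1: C_1 → C_0 sends each edge [p,q] (with p < q) to q − p.
The 8×24 boundary matrix has rank 7 and Smith normal form diag(1,1,1,1,1,1,1).

The boundary map ∂_2: C_2 → C_1 acts by ∂[p,q,r] = [q,r] − [p,r] + [p,q]. For instance
  ∂bde = de − be + bd,
  ∂afh = fh − ah + af.
The resulting 24×16 matrix has rank 15, and its Smith normal form has invariant factors (1,1,1,1,1,1,1,1,1,1,1,1,1,1,1).

From H_k ≅ ker(∂_k) / im(∂_{k+1}) we obtain:

  H_0: rank C_0 − rank ∂_1 = 8 − 7 = 1, and the invariant factors of ∂_1 are all 1, so H_0 ≅ Z.
  H_1: rank ker ∂_1 − rank ∂_2 = (24 − 7) − 15 = 2, and the invariant factors of ∂_2 are all 1, so H_1 ≅ Z^2.
  H_2: rank ker ∂_2 − rank ∂_3 = (16 − 15) − 0 = 1, and there is no ∂_3, so H_2 ≅ Z.

(K is a triangulation of the torus T^2.)

H_0 = Z,  H_1 = Z^2,  H_2 = Z.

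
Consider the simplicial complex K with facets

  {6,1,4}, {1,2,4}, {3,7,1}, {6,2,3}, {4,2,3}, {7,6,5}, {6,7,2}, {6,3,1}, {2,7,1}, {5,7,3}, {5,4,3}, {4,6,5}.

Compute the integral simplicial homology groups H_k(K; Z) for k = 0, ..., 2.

Take the total order 1 < 2 < 3 < 4 < 5 < 6 < 7 on the vertex set. Then K (dimension 2) consists of the simplices:

  0-simplices (7): [1], [2], [3], [4], [5], [6], [7]
  1-simplices (18): [1,2], [1,3], [1,4], [1,6], [1,7], [2,3], [2,4], [2,6], [2,7], [3,4], [3,5], [3,6], [3,7], [4,5], [4,6], [5,6], [5,7], [6,7]
  2-simplices (12): [1,2,4], [1,2,7], [1,3,6], [1,3,7], [1,4,6], [2,3,4], [2,3,6], [2,6,7], [3,4,5], [3,5,7], [4,5,6], [5,6,7]

Hence C_0 ≅ Z^7, C_1 ≅ Z^18, C_2 ≅ Z^12.

The boundary map ∂_1: C_1 → C_0 sends each edge [p,q] (with p < q) to q − p.
This gives a 7×18 integer matrix of rank 6; reducing to Smith normal form yields diagonal entries (1,1,1,1,1,1).

The boundary map ∂_2: C_2 → C_1 maps a triangle to the signed sum of its edges. For instance
  ∂[1,4,6] = [4,6] − [1,6] + [1,4],
  ∂[1,3,7] = [3,7] − [1,7] + [1,3].
The resulting 18×12 matrix has rank 12, and its Smith normal form has invariant factors (1,1,1,1,1,1,1,1,1,1,1,2).

Now H_k = ker ∂_k / im ∂_{k+1}, so:

  H_0: rank C_0 − rank ∂_1 = 7 − 6 = 1, and the invariant factors of ∂_1 are all 1, so H_0 ≅ Z.
  H_1: rank ker ∂_1 − rank ∂_2 = (18 − 6) − 12 = 0, and ∂_2 has invariant factor 2 > 1, so H_1 ≅ Z/2.
  H_2: rank ker ∂_2 − rank ∂_3 = (12 − 12) − 0 = 0, and there is no ∂_3, so H_2 ≅ 0.

H_0 = Z,  H_1 = Z/2,  H_2 = 0.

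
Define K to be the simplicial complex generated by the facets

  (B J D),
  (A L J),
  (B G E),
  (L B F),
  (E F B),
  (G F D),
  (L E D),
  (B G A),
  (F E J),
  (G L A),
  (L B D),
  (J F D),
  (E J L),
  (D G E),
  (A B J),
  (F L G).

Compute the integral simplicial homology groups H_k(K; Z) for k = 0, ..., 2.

Take the total order A < B < D < E < F < G < J < L on the vertex set. Then K (dimension 2) consists of the simplices:

  0-simplices (8): A, B, D, E, F, G, J, L
  1-simplices (24): AB, AG, AJ, AL, BD, BE, BF, BG, BJ, BL, DE, DF, DG, DJ, DL, EF, EG, EJ, EL, FG, FJ, FL, GL, JL
  2-simplices (16): ABG, ABJ, AGL, AJL, BDJ, BDL, BEF, BEG, BFL, DEG, DEL, DFG, DFJ, EFJ, EJL, FGL

Hence C_0 ≅ Z^8, C_1 ≅ Z^24, C_2 ≅ Z^16.

∂_1: C_1 → C_0 is given by ∂[p,q] = [q] − [p].
The resulting 8×24 matrix has rank 7, and its Smith normal form has invariant factors (1,1,1,1,1,1,1).

The boundary map ∂_2: C_2 → C_1 sends each 2-simplex [p,q,r] to [q,r] − [p,r] + [p,q]. For instance
  ∂BEF = EF − BF + BE,
  ∂EJL = JL − EL + EJ.
This gives a 24×16 integer matrix of rank 15; reducing to Smith normal form yields diagonal entries (1,1,1,1,1,1,1,1,1,1,1,1,1,1,1).

Computing H_k = (kernel of ∂_k) / (image of ∂_{k+1}):

  H_0: rank C_0 − rank ∂_1 = 8 − 7 = 1, and the invariant factors of ∂_1 are all 1, so H_0 = Z.
  H_1: rank ker ∂_1 − rank ∂_2 = (24 − 7) − 15 = 2, and the invariant factors of ∂_2 are all 1, so H_1 = Z^2.
  H_2: rank ker ∂_2 − rank ∂_3 = (16 − 15) − 0 = 1, and there is no ∂_3, so H_2 = Z.

H_0 = Z,  H_1 = Z^2,  H_2 = Z.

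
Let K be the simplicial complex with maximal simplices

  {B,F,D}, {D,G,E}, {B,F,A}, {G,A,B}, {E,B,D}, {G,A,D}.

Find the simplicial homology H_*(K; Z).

H_0 ≅ Z,  H_1 ≅ Z,  H_2 = 0.

Order the vertices as A < B < D < E < F < G. Listing each simplex with vertices in this order, K has dimension 2 with simplices:

  0-simplices (6): A, B, D, E, F, G
  1-simplices (12): AB, AD, AF, AG, BD, BE, BF, BG, DE, DF, DG, EG
  2-simplices (6): ABF, ABG, ADG, BDE, BDF, DEG

giving chain groups C_0 ≅ Z^6, C_1 ≅ Z^12, C_2 ≅ Z^6.

∂_1: C_1 → C_0 is given by ∂[p,q] = [q] − [p].
As a 6×12 matrix over Z this has rank 5, with invariant factors (1,1,1,1,1).

∂_2: C_2 → C_1 sends each 2-simplex [p,q,r] to [q,r] − [p,r] + [p,q]. For instance
  ∂BDE = DE − BE + BD,
  ∂BDF = DF − BF + BD.
This gives a 12×6 integer matrix of rank 6; reducing to Smith normal form yields diagonal entries (1,1,1,1,1,1).

Now H_k = ker ∂_k / im ∂_{k+1}, so:

  H_0: rank C_0 − rank ∂_1 = 6 − 5 = 1, and the invariant factors of ∂_1 are all 1, so H_0 ≅ Z.
  H_1: rank ker ∂_1 − rank ∂_2 = (12 − 5) − 6 = 1, and the invariant factors of ∂_2 are all 1, so H_1 ≅ Z.
  H_2: rank ker ∂_2 − rank ∂_3 = (6 − 6) − 0 = 0, and there is no ∂_3, so H_2 ≅ 0.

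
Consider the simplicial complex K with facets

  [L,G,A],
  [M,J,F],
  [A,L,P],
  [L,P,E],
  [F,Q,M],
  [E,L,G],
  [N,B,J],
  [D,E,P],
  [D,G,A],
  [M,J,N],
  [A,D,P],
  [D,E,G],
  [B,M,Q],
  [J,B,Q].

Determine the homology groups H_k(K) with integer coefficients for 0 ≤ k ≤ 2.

Take the total order A < B < D < E < F < G < J < L < M < N < P < Q on the vertex set. Then K (dimension 2) consists of the simplices:

  0-simplices (12): A, B, D, E, F, G, J, L, M, N, P, Q
  1-simplices (24): AD, AG, AL, AP, BJ, BM, BN, BQ, DE, DG, DP, EG, EL, EP, FJ, FM, FQ, GL, JM, JN, JQ, LP, MN, MQ
  2-simplices (14): ADG, ADP, AGL, ALP, BJN, BJQ, BMQ, DEG, DEP, EGL, ELP, FJM, FMQ, JMN

Hence C_0 ≅ Z^12, C_1 ≅ Z^24, C_2 ≅ Z^14.

The boundary map ∂_1: C_1 → C_0 is given by ∂[p,q] = [q] − [p]. For instance
  ∂AP = P − A.
The resulting 12×24 matrix has rank 10, and its Smith normal form has invariant factors (1,1,1,1,1,1,1,1,1,1).

The boundary map ∂_2: C_2 → C_1 acts by ∂[p,q,r] = [q,r] − [p,r] + [p,q]. For instance
  ∂ELP = LP − EP + EL,
  ∂AGL = GL − AL + AG.
As a 24×14 matrix over Z this has rank 13, with invariant factors (1,1,1,1,1,1,1,1,1,1,1,1,1).

From H_k ≅ ker(∂_k) / im(∂_{k+1}) we obtain:

  H_0: rank C_0 − rank ∂_1 = 12 − 10 = 2, and the invariant factors of ∂_1 are all 1, so H_0 = Z^2.
  H_1: rank ker ∂_1 − rank ∂_2 = (24 − 10) − 13 = 1, and the invariant factors of ∂_2 are all 1, so H_1 = Z.
  H_2: rank ker ∂_2 − rank ∂_3 = (14 − 13) − 0 = 1, and there is no ∂_3, so H_2 = Z.

(K is a triangulation of the disjoint union of the 2-sphere S^2 and the cylinder S^1 x I.)

H_0 ≅ Z^2,  H_1 ≅ Z,  H_2 ≅ Z.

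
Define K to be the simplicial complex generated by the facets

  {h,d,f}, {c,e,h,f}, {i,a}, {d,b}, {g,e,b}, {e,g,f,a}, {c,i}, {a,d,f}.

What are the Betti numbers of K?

Take the total order a < b < c < d < e < f < g < h < i on the vertex set. Then K (dimension 3) consists of the simplices:

  0-simplices (9): a, b, c, d, e, f, g, h, i
  1-simplices (19): ad, ae, af, ag, ai, bd, be, bg, ce, cf, ch, ci, df, dh, ef, eg, eh, fg, fh
  2-simplices (11): adf, aef, aeg, afg, beg, cef, ceh, cfh, dfh, efg, efh
  3-simplices (2): aefg, cefh

Hence C_0 ≅ Z^9, C_1 ≅ Z^19, C_2 ≅ Z^11, C_3 ≅ Z^2.

The boundary map ∂_1: C_1 → C_0 sends each edge [p,q] (with p < q) to q − p. For instance
  ∂af = f − a.
The 9×19 boundary matrix has rank 8 and Smith normal form diag(1,1,1,1,1,1,1,1).

Boundary ∂_2: C_2 → C_1 sends each 2-simplex [p,q,r] to [q,r] − [p,r] + [p,q]. For instance
  ∂efh = fh − eh + ef,
  ∂afg = fg − ag + af.
The 19×11 boundary matrix has rank 9 and Smith normal form diag(1,1,1,1,1,1,1,1,1).

The boundary map ∂_3: C_3 → C_2 sends each 3-simplex σ to the alternating sum Σ_i (−1)^i (σ with its i-th vertex removed). For instance
  ∂aefg = efg − afg + aeg − aef,
  ∂cefh = efh − cfh + ceh − cef.
The 11×2 boundary matrix has rank 2 and Smith normal form diag(1,1).

Computing H_k = (kernel of ∂_k) / (image of ∂_{k+1}):

  H_0: rank C_0 − rank ∂_1 = 9 − 8 = 1, and the invariant factors of ∂_1 are all 1, so H_0 ≅ Z.
  H_1: rank ker ∂_1 − rank ∂_2 = (19 − 8) − 9 = 2, and the invariant factors of ∂_2 are all 1, so H_1 ≅ Z^2.
  H_2: rank ker ∂_2 − rank ∂_3 = (11 − 9) − 2 = 0, and the invariant factors of ∂_3 are all 1, so H_2 ≅ 0.
  H_3: rank ker ∂_3 − rank ∂_4 = (2 − 2) − 0 = 0, and there is no ∂_4, so H_3 ≅ 0.

Hence the Betti numbers are b_0 = 1, b_1 = 2, b_2 = 0, b_3 = 0.

b_0 = 1, b_1 = 2, b_2 = 0, b_3 = 0.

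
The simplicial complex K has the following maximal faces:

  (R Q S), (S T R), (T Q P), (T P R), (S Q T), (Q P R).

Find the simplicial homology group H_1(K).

H_1 ≅ 0.

Order the vertices as P < Q < R < S < T. Listing each simplex with vertices in this order, K has dimension 2 with simplices:

  0-simplices (5): P, Q, R, S, T
  1-simplices (9): PQ, PR, PT, QR, QS, QT, RS, RT, ST
  2-simplices (6): PQR, PQT, PRT, QRS, QST, RST

so the chain groups are C_0 ≅ Z^5, C_1 ≅ Z^9, C_2 ≅ Z^6.

Boundary ∂_1: C_1 → C_0 sends each edge [p,q] (with p < q) to q − p. For instance
  ∂PT = T − P.
The 5×9 boundary matrix has rank 4 and Smith normal form diag(1,1,1,1).

The boundary map ∂_2: C_2 → C_1 acts by ∂[p,q,r] = [q,r] − [p,r] + [p,q]. For instance
  ∂PQT = QT − PT + PQ,
  ∂PQR = QR − PR + PQ.
This gives a 9×6 integer matrix of rank 5; reducing to Smith normal form yields diagonal entries (1,1,1,1,1).

From H_k ≅ ker(∂_k) / im(∂_{k+1}) we obtain:

  H_1: rank ker ∂_1 − rank ∂_2 = (9 − 4) − 5 = 0, and the invariant factors of ∂_2 are all 1, so H_1 = 0.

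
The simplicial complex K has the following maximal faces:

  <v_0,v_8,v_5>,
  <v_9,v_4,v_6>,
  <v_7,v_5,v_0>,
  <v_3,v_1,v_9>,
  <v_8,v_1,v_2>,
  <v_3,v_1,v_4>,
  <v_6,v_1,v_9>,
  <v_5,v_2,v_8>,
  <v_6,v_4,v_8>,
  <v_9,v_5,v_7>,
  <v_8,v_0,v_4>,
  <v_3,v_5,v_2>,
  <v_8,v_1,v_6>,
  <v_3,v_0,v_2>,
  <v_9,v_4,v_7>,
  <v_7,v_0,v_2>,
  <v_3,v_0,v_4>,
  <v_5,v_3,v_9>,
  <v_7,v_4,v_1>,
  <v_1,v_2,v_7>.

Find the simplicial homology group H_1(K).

H_1 = Z ⊕ Z/2.

Take the total order v_0 < v_1 < v_2 < v_3 < v_4 < v_5 < v_6 < v_7 < v_8 < v_9 on the vertex set. Then K (dimension 2) consists of the simplices:

  0-simplices (10): [v_0], [v_1], [v_2], [v_3], [v_4], [v_5], [v_6], [v_7], [v_8], [v_9]
  1-simplices (30): (30 of them)
  2-simplices (20): (20 of them)

giving chain groups C_0 ≅ Z^10, C_1 ≅ Z^30, C_2 ≅ Z^20.

∂_1: C_1 → C_0 is given by ∂[p,q] = [q] − [p].
The 10×30 boundary matrix has rank 9 and Smith normal form diag(1,1,1,1,1,1,1,1,1).

∂_2: C_2 → C_1 acts by ∂[p,q,r] = [q,r] − [p,r] + [p,q]. For instance
  ∂[v_0,v_4,v_8] = [v_4,v_8] − [v_0,v_8] + [v_0,v_4],
  ∂[v_0,v_2,v_3] = [v_2,v_3] − [v_0,v_3] + [v_0,v_2].
The resulting 30×20 matrix has rank 20, and its Smith normal form has invariant factors (1,1,1,1,1,1,1,1,1,1,1,1,1,1,1,1,1,1,1,2).

Computing H_k = (kernel of ∂_k) / (image of ∂_{k+1}):

  H_1: rank ker ∂_1 − rank ∂_2 = (30 − 9) − 20 = 1, and ∂_2 has invariant factor 2 > 1, so H_1 ≅ Z ⊕ Z/2.

(K is a triangulation of the Klein bottle.)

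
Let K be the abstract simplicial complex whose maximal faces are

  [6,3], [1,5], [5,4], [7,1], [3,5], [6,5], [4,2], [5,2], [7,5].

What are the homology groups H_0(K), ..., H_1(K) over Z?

H_0 = Z,  H_1 = Z^3.

Take the total order 1 < 2 < 3 < 4 < 5 < 6 < 7 on the vertex set. Then K (dimension 1) consists of the simplices:

  0-simplices (7): [1], [2], [3], [4], [5], [6], [7]
  1-simplices (9): [1,5], [1,7], [2,4], [2,5], [3,5], [3,6], [4,5], [5,6], [5,7]

so the chain groups are C_0 ≅ Z^7, C_1 ≅ Z^9.

∂_1: C_1 → C_0 sends each edge [p,q] (with p < q) to q − p. For instance
  ∂[5,6] = [6] − [5].
The 7×9 boundary matrix has rank 6 and Smith normal form diag(1,1,1,1,1,1).

Computing H_k = (kernel of ∂_k) / (image of ∂_{k+1}):

  H_0: rank C_0 − rank ∂_1 = 7 − 6 = 1, and the invariant factors of ∂_1 are all 1, so H_0 ≅ Z.
  H_1: rank ker ∂_1 − rank ∂_2 = (9 − 6) − 0 = 3, and there is no ∂_2, so H_1 ≅ Z^3.

As a check, the Euler characteristic is 7 − 9 = -2, which agrees with 1 − 3 = -2.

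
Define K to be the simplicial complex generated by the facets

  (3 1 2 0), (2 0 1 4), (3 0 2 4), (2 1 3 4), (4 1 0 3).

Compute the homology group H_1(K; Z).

H_1 ≅ 0.

Order the vertices as 0 < 1 < 2 < 3 < 4. Listing each simplex with vertices in this order, K has dimension 3 with simplices:

  0-simplices (5): [0], [1], [2], [3], [4]
  1-simplices (10): [0,1], [0,2], [0,3], [0,4], [1,2], [1,3], [1,4], [2,3], [2,4], [3,4]
  2-simplices (10): [0,1,2], [0,1,3], [0,1,4], [0,2,3], [0,2,4], [0,3,4], [1,2,3], [1,2,4], [1,3,4], [2,3,4]
  3-simplices (5): [0,1,2,3], [0,1,2,4], [0,1,3,4], [0,2,3,4], [1,2,3,4]

so the chain groups are C_0 ≅ Z^5, C_1 ≅ Z^10, C_2 ≅ Z^10, C_3 ≅ Z^5.

∂_1: C_1 → C_0 maps an edge to its endpoints' difference, ∂[p,q] = q − p.
As a 5×10 matrix over Z this has rank 4, with invariant factors (1,1,1,1).

∂_2: C_2 → C_1 maps a triangle to the signed sum of its edges. For instance
  ∂[2,3,4] = [3,4] − [2,4] + [2,3],
  ∂[1,2,4] = [2,4] − [1,4] + [1,2].
This gives a 10×10 integer matrix of rank 6; reducing to Smith normal form yields diagonal entries (1,1,1,1,1,1).

∂_3: C_3 → C_2 sends each 3-simplex σ to the alternating sum Σ_i (−1)^i (σ with its i-th vertex removed). For instance
  ∂[0,1,2,4] = [1,2,4] − [0,2,4] + [0,1,4] − [0,1,2],
  ∂[1,2,3,4] = [2,3,4] − [1,3,4] + [1,2,4] − [1,2,3].
The resulting 10×5 matrix has rank 4, and its Smith normal form has invariant factors (1,1,1,1).

Computing H_k = (kernel of ∂_k) / (image of ∂_{k+1}):

  H_1: rank ker ∂_1 − rank ∂_2 = (10 − 4) − 6 = 0, and the invariant factors of ∂_2 are all 1, so H_1 ≅ 0.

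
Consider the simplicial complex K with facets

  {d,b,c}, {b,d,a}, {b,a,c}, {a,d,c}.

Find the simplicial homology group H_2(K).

H_2 = Z.

Order the vertices as a < b < c < d. Listing each simplex with vertices in this order, K has dimension 2 with simplices:

  0-simplices (4): a, b, c, d
  1-simplices (6): ab, ac, ad, bc, bd, cd
  2-simplices (4): abc, abd, acd, bcd

so the chain groups are C_0 ≅ Z^4, C_1 ≅ Z^6, C_2 ≅ Z^4.

∂_1: C_1 → C_0 maps an edge to its endpoints' difference, ∂[p,q] = q − p. For instance
  ∂bc = c − b.
As a 4×6 matrix over Z this has rank 3, with invariant factors (1,1,1).

∂_2: C_2 → C_1 acts by ∂[p,q,r] = [q,r] − [p,r] + [p,q]. For instance
  ∂abd = bd − ad + ab,
  ∂bcd = cd − bd + bc.
As a 6×4 matrix over Z this has rank 3, with invariant factors (1,1,1).

Computing H_k = (kernel of ∂_k) / (image of ∂_{k+1}):

  H_2: rank ker ∂_2 − rank ∂_3 = (4 − 3) − 0 = 1, and there is no ∂_3, so H_2 ≅ Z.

(K is a triangulation of the 2-sphere S^2.)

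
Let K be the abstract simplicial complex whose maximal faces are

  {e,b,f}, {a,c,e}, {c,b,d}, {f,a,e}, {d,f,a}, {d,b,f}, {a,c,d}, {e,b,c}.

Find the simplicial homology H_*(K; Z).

Order the vertices as a < b < c < d < e < f. Listing each simplex with vertices in this order, K has dimension 2 with simplices:

  0-simplices (6): a, b, c, d, e, f
  1-simplices (12): ac, ad, ae, af, bc, bd, be, bf, cd, ce, df, ef
  2-simplices (8): acd, ace, adf, aef, bcd, bce, bdf, bef

giving chain groups C_0 ≅ Z^6, C_1 ≅ Z^12, C_2 ≅ Z^8.

∂_1: C_1 → C_0 maps an edge to its endpoints' difference, ∂[p,q] = q − p. For instance
  ∂ef = f − e.
As a 6×12 matrix over Z this has rank 5, with invariant factors (1,1,1,1,1).

The boundary map ∂_2: C_2 → C_1 acts by ∂[p,q,r] = [q,r] − [p,r] + [p,q]. For instance
  ∂ace = ce − ae + ac,
  ∂adf = df − af + ad.
The resulting 12×8 matrix has rank 7, and its Smith normal form has invariant factors (1,1,1,1,1,1,1).

From H_k ≅ ker(∂_k) / im(∂_{k+1}) we obtain:

  H_0: rank C_0 − rank ∂_1 = 6 − 5 = 1, and the invariant factors of ∂_1 are all 1, so H_0 ≅ Z.
  H_1: rank ker ∂_1 − rank ∂_2 = (12 − 5) − 7 = 0, and the invariant factors of ∂_2 are all 1, so H_1 ≅ 0.
  H_2: rank ker ∂_2 − rank ∂_3 = (8 − 7) − 0 = 1, and there is no ∂_3, so H_2 ≅ Z.

H_0 ≅ Z,  H_1 = 0,  H_2 ≅ Z.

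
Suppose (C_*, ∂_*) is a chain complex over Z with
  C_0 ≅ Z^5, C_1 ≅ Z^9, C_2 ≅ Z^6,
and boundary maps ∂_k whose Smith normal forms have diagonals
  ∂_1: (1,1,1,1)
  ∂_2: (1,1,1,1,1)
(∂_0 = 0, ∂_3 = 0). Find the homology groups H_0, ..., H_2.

H_0 = Z,  H_1 = 0,  H_2 = Z.

H_0: b_0 = 5 − 0 − 4 = 1; torsion from ∂_1 factors > 1: none. So H_0 = Z.
H_1: b_1 = 9 − 4 − 5 = 0; torsion from ∂_2 factors > 1: none. So H_1 = 0.
H_2: b_2 = 6 − 5 − 0 = 1; torsion from ∂_3 factors > 1: none. So H_2 = Z.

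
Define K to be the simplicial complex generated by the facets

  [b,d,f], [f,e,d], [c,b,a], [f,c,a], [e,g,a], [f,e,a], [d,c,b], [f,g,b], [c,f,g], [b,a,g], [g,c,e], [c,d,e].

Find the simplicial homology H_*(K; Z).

Order the vertices as a < b < c < d < e < f < g. Listing each simplex with vertices in this order, K has dimension 2 with simplices:

  0-simplices (7): a, b, c, d, e, f, g
  1-simplices (18): ab, ac, ae, af, ag, bc, bd, bf, bg, cd, ce, cf, cg, de, df, ef, eg, fg
  2-simplices (12): abc, abg, acf, aef, aeg, bcd, bdf, bfg, cde, ceg, cfg, def

Hence C_0 ≅ Z^7, C_1 ≅ Z^18, C_2 ≅ Z^12.

The boundary map ∂_1: C_1 → C_0 is given by ∂[p,q] = [q] − [p]. For instance
  ∂ag = g − a.
The resulting 7×18 matrix has rank 6, and its Smith normal form has invariant factors (1,1,1,1,1,1).

Boundary ∂_2: C_2 → C_1 maps a triangle to the signed sum of its edges. For instance
  ∂abg = bg − ag + ab,
  ∂cfg = fg − cg + cf.
The resulting 18×12 matrix has rank 12, and its Smith normal form has invariant factors (1,1,1,1,1,1,1,1,1,1,1,2).

Computing H_k = (kernel of ∂_k) / (image of ∂_{k+1}):

  H_0: rank C_0 − rank ∂_1 = 7 − 6 = 1, and the invariant factors of ∂_1 are all 1, so H_0 ≅ Z.
  H_1: rank ker ∂_1 − rank ∂_2 = (18 − 6) − 12 = 0, and ∂_2 has invariant factor 2 > 1, so H_1 ≅ Z_2.
  H_2: rank ker ∂_2 − rank ∂_3 = (12 − 12) − 0 = 0, and there is no ∂_3, so H_2 ≅ 0.

As a check, the Euler characteristic is 7 − 18 + 12 = 1, which agrees with 1 − 0 + 0 = 1.
(K is a triangulation of the real projective plane RP^2.)

H_0 ≅ Z,  H_1 ≅ Z_2,  H_2 = 0.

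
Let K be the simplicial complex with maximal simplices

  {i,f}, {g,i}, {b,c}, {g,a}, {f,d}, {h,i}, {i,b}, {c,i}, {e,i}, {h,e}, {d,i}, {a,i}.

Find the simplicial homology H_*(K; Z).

We work with the vertex ordering a < b < c < d < e < f < g < h < i. The simplices of K, each written with vertices in increasing order, are:

  0-simplices (9): a, b, c, d, e, f, g, h, i
  1-simplices (12): ag, ai, bc, bi, ci, df, di, eh, ei, fi, gi, hi

Hence C_0 ≅ Z^9, C_1 ≅ Z^12.

Boundary ∂_1: C_1 → C_0 is given by ∂[p,q] = [q] − [p]. For instance
  ∂ai = i − a.
The resulting 9×12 matrix has rank 8, and its Smith normal form has invariant factors (1,1,1,1,1,1,1,1).

From H_k ≅ ker(∂_k) / im(∂_{k+1}) we obtain:

  H_0: rank C_0 − rank ∂_1 = 9 − 8 = 1, and the invariant factors of ∂_1 are all 1, so H_0 ≅ Z.
  H_1: rank ker ∂_1 − rank ∂_2 = (12 − 8) − 0 = 4, and there is no ∂_2, so H_1 ≅ Z^4.

(K is a triangulation of a wedge of 4 circles.)

H_0 ≅ Z,  H_1 ≅ Z^4.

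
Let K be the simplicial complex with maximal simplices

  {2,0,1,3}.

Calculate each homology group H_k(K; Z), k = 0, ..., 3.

K has 4 vertices, 6 edges, 4 triangles, 1 3-simplex.
rank ∂_0 = 0, rank ∂_1 = 3 ⇒ b_0 = 4 − 0 − 3 = 1; all invariant factors of ∂_1 are 1 so no torsion. So H_0 ≅ Z.
rank ∂_1 = 3, rank ∂_2 = 3 ⇒ b_1 = 6 − 3 − 3 = 0; all invariant factors of ∂_2 are 1 so no torsion. So H_1 ≅ 0.
rank ∂_2 = 3, rank ∂_3 = 1 ⇒ b_2 = 4 − 3 − 1 = 0; all invariant factors of ∂_3 are 1 so no torsion. So H_2 ≅ 0.
rank ∂_3 = 1, rank ∂_4 = 0 ⇒ b_3 = 1 − 1 − 0 = 0. So H_3 ≅ 0.

H_0 ≅ Z,  H_1 = 0,  H_2 = 0,  H_3 = 0.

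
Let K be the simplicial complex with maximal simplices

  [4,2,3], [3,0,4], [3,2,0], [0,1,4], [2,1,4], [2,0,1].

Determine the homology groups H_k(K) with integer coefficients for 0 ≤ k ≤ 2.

K has 5 vertices, 9 edges, 6 triangles.
rank ∂_0 = 0, rank ∂_1 = 4 ⇒ b_0 = 5 − 0 − 4 = 1; all invariant factors of ∂_1 are 1 so no torsion. So H_0 = Z.
rank ∂_1 = 4, rank ∂_2 = 5 ⇒ b_1 = 9 − 4 − 5 = 0; all invariant factors of ∂_2 are 1 so no torsion. So H_1 = 0.
rank ∂_2 = 5, rank ∂_3 = 0 ⇒ b_2 = 6 − 5 − 0 = 1. So H_2 = Z.

H_0 = Z,  H_1 = 0,  H_2 = Z.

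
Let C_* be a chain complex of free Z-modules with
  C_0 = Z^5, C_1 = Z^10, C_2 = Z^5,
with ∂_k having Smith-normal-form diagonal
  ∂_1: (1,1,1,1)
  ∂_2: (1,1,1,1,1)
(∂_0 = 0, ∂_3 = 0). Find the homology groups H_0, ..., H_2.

H_0 ≅ Z,  H_1 ≅ Z,  H_2 = 0.

H_0: b_0 = 5 − 0 − 4 = 1; torsion from ∂_1 factors > 1: none. So H_0 ≅ Z.
H_1: b_1 = 10 − 4 − 5 = 1; torsion from ∂_2 factors > 1: none. So H_1 ≅ Z.
H_2: b_2 = 5 − 5 − 0 = 0; torsion from ∂_3 factors > 1: none. So H_2 ≅ 0.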